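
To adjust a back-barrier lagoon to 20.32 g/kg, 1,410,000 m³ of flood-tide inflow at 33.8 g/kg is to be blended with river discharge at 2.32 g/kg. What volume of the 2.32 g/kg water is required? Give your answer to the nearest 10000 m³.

1060000 m³

Salt balance: 1,410,000×33.8 + V×2.32 = (1,410,000+V)×20.32
47,658,000 + 2.32V = 28,651,200 + 20.32V
19,006,800 = 18V
V = 1,055,933.33 m³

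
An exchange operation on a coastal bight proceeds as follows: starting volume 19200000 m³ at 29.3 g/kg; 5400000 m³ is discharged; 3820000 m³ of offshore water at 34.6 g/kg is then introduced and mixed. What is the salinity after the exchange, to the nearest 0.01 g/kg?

Remaining after removal: 13,800,000 m³ at 29.3 g/kg (salt = 404,340,000)
After addition: salt = 404,340,000 + 3,820,000×34.6 = 536,512,000; volume = 17,620,000 m³
S = 536,512,000 / 17,620,000 = 30.449 g/kg

30.45 g/kg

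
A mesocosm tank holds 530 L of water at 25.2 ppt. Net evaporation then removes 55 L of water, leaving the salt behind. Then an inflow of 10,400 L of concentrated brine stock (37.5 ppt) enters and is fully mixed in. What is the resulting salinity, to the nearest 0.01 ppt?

37.09 ppt

After evaporation: salt = 530×25.2 = 13,356; volume = 530 − 55 = 475 L
After mixing: salt = 13,356 + 10,400×37.5 = 403,356; volume = 475 + 10,400 = 10,875 L
S = 403,356 / 10,875 = 37.0902 ppt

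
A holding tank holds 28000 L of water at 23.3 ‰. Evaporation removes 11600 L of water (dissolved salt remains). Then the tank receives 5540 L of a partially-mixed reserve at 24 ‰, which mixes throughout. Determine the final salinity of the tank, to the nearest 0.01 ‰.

After evaporation: salt = 28,000×23.3 = 652,400; volume = 28,000 − 11,600 = 16,400 L
After mixing: salt = 652,400 + 5,540×24 = 785,360; volume = 16,400 + 5,540 = 21,940 L
S = 785,360 / 21,940 = 35.7958 ‰

35.80 ‰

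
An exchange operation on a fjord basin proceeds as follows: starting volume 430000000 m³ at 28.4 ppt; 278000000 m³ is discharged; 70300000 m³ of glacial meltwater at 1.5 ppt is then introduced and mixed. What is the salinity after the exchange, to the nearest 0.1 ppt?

19.9 ppt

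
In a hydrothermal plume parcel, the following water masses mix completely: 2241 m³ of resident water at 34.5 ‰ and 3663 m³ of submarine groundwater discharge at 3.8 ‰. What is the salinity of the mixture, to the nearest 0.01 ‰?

15.45 ‰

Total salt / total volume:
salt = 2,241×34.5 + 3,663×3.8 = 77,314.5 + 13,919.4 = 91,233.9
volume = 2,241 + 3,663 = 5,904 m³
S = 91,233.9 / 5,904 = 15.4529 ‰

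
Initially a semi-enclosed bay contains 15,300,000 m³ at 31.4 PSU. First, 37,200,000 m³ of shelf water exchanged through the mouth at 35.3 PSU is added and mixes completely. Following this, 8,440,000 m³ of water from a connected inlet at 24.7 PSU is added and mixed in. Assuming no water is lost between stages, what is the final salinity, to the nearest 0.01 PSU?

By conservation of dissolved salt,
Initial salt = 15,300,000×31.4 = 480,420,000
After stage 1: salt = 480,420,000 + 37,200,000×35.3 = 1,793,580,000; volume = 52,500,000 m³; S = 34.163 PSU
After stage 2: salt = 1,793,580,000 + 8,440,000×24.7 = 2,002,048,000; volume = 60,940,000 m³
S = 2,002,048,000 / 60,940,000 = 32.8528 PSU

32.85 PSU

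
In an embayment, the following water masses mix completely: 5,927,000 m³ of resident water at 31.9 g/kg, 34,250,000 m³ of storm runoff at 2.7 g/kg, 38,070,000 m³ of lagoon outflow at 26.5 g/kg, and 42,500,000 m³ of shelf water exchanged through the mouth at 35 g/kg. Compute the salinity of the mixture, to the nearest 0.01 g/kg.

Total salt / total volume:
salt = 5,927,000×31.9 + 34,250,000×2.7 + 38,070,000×26.5 + 42,500,000×35 = 189,071,300 + 92,475,000 + 1,008,855,000 + 1,487,500,000 = 2,777,901,300
volume = 5,927,000 + 34,250,000 + 38,070,000 + 42,500,000 = 120,747,000 m³
S = 2,777,901,300 / 120,747,000 = 23.006 g/kg

23.01 g/kg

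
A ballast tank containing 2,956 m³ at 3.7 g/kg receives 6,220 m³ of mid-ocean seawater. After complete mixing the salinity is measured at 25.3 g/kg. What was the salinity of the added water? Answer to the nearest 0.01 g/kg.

35.57 g/kg

Salt balance: 2,956×3.7 + 6,220×S = 9,176×25.3
10,937.2 + 6,220·S = 232,152.8
S = (232,152.8 − 10,937.2) / 6,220 = 35.5652 g/kg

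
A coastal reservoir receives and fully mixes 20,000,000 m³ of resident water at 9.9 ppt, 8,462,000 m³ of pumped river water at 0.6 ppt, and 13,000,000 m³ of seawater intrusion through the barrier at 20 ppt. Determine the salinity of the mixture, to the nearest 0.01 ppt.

Salt balance:
salt = 20,000,000×9.9 + 8,462,000×0.6 + 13,000,000×20 = 198,000,000 + 5,077,200 + 260,000,000 = 463,077,200
volume = 20,000,000 + 8,462,000 + 13,000,000 = 41,462,000 m³
S = 463,077,200 / 41,462,000 = 11.1687 ppt

11.17 ppt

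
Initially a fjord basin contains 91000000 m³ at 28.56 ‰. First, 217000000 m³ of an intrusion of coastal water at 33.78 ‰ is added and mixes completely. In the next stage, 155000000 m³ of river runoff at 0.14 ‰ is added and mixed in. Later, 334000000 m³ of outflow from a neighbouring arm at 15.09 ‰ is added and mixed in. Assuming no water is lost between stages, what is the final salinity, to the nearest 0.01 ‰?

18.81 ‰

Mass of salt is conserved:
Initial salt = 91,000,000×28.56 = 2,598,960,000
After stage 1: salt = 2,598,960,000 + 217,000,000×33.78 = 9,929,220,000; volume = 308,000,000 m³; S = 32.238 ‰
After stage 2: salt = 9,929,220,000 + 155,000,000×0.14 = 9,950,920,000; volume = 463,000,000 m³; S = 21.492 ‰
After stage 3: salt = 9,950,920,000 + 334,000,000×15.09 = 14,990,980,000; volume = 797,000,000 m³
S = 14,990,980,000 / 797,000,000 = 18.8093 ‰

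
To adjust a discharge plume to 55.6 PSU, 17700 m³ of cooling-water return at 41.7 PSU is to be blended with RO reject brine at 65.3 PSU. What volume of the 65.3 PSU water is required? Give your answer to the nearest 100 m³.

Salt balance: 17,700×41.7 + V×65.3 = (17,700+V)×55.6
738,090 + 65.3V = 984,120 + 55.6V
246,030 = 9.7V
V = 25,363.92 m³

25400 m³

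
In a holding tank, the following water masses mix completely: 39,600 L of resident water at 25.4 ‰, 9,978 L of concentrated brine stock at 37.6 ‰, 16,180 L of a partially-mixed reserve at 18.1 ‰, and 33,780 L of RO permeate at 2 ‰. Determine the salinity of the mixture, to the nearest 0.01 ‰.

17.50 ‰

By conservation of dissolved salt,
salt = 39,600×25.4 + 9,978×37.6 + 16,180×18.1 + 33,780×2 = 1,005,840 + 375,172.8 + 292,858 + 67,560 = 1,741,430.8
volume = 39,600 + 9,978 + 16,180 + 33,780 = 99,538 L
S = 1,741,430.8 / 99,538 = 17.4951 ‰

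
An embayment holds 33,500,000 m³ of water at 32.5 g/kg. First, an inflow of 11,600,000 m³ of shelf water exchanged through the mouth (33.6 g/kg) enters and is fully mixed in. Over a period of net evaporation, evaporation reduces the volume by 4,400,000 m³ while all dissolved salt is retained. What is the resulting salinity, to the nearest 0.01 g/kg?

36.33 g/kg

After mixing: salt = 33,500,000×32.5 + 11,600,000×33.6 = 1,478,510,000; volume = 45,100,000 m³
After evaporation: salt unchanged = 1,478,510,000; volume = 45,100,000 − 4,400,000 = 40,700,000 m³
S = 1,478,510,000 / 40,700,000 = 36.327 g/kg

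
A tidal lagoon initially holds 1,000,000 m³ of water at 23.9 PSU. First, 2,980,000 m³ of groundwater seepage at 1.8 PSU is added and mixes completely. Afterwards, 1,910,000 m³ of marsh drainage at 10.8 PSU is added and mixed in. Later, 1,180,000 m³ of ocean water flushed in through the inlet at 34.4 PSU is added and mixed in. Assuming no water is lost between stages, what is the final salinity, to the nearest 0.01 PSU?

12.80 PSU

Weighted by volume,
Initial salt = 1,000,000×23.9 = 23,900,000
After stage 1: salt = 23,900,000 + 2,980,000×1.8 = 29,264,000; volume = 3,980,000 m³; S = 7.353 PSU
After stage 2: salt = 29,264,000 + 1,910,000×10.8 = 49,892,000; volume = 5,890,000 m³; S = 8.471 PSU
After stage 3: salt = 49,892,000 + 1,180,000×34.4 = 90,484,000; volume = 7,070,000 m³
S = 90,484,000 / 7,070,000 = 12.7983 PSU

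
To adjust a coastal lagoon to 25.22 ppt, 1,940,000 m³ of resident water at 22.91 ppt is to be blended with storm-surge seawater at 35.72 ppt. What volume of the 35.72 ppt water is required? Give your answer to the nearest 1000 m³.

427000 m³

Salt balance: 1,940,000×22.91 + V×35.72 = (1,940,000+V)×25.22
44,445,400 + 35.72V = 48,926,800 + 25.22V
4,481,400 = 10.5V
V = 426,800 m³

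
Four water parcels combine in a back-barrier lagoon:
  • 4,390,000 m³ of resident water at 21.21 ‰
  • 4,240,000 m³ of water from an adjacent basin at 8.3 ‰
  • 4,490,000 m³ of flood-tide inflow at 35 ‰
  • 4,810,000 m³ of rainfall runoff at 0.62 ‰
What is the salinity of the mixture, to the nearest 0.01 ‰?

16.09 ‰

Weighted by volume,
salt = 4,390,000×21.21 + 4,240,000×8.3 + 4,490,000×35 + 4,810,000×0.62 = 93,111,900 + 35,192,000 + 157,150,000 + 2,982,200 = 288,436,100
volume = 4,390,000 + 4,240,000 + 4,490,000 + 4,810,000 = 17,930,000 m³
S = 288,436,100 / 17,930,000 = 16.0868 ‰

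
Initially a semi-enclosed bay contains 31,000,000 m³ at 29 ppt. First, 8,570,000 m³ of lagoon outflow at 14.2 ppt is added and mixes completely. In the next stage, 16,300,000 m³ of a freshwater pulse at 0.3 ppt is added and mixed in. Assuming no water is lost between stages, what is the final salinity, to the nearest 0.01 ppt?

18.36 ppt

Weighted by volume,
Initial salt = 31,000,000×29 = 899,000,000
After stage 1: salt = 899,000,000 + 8,570,000×14.2 = 1,020,694,000; volume = 39,570,000 m³; S = 25.795 ppt
After stage 2: salt = 1,020,694,000 + 16,300,000×0.3 = 1,025,584,000; volume = 55,870,000 m³
S = 1,025,584,000 / 55,870,000 = 18.3566 ppt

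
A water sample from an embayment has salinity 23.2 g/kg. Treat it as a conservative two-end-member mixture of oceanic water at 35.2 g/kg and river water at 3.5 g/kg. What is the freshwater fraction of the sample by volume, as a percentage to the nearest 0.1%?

Let f be the freshwater fraction. Salt balance per unit volume:
f×3.5 + (1−f)×35.2 = 23.2
f = (35.2 − 23.2) / (35.2 − 3.5) = 12/31.7 = 0.3785

37.9%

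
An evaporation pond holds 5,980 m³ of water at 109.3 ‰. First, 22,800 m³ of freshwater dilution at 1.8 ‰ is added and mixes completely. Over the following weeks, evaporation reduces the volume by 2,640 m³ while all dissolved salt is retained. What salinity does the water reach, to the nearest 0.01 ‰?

After mixing: salt = 5,980×109.3 + 22,800×1.8 = 694,654; volume = 28,780 m³
After evaporation: salt unchanged = 694,654; volume = 28,780 − 2,640 = 26,140 m³
S = 694,654 / 26,140 = 26.5744 ‰

26.57 ‰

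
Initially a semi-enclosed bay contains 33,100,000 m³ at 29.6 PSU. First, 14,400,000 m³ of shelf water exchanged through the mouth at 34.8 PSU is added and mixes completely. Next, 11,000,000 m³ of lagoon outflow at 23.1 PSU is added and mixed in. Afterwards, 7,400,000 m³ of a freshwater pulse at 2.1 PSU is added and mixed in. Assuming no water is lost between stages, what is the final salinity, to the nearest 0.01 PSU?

Salt balance:
Initial salt = 33,100,000×29.6 = 979,760,000
After stage 1: salt = 979,760,000 + 14,400,000×34.8 = 1,480,880,000; volume = 47,500,000 m³; S = 31.176 PSU
After stage 2: salt = 1,480,880,000 + 11,000,000×23.1 = 1,734,980,000; volume = 58,500,000 m³; S = 29.658 PSU
After stage 3: salt = 1,734,980,000 + 7,400,000×2.1 = 1,750,520,000; volume = 65,900,000 m³
S = 1,750,520,000 / 65,900,000 = 26.5633 PSU

26.56 PSU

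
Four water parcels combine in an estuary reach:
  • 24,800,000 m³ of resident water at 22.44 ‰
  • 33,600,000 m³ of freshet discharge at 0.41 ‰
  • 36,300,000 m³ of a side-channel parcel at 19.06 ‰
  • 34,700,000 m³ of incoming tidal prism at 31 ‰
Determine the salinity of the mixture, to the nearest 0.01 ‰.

18.07 ‰

Mass of salt is conserved:
salt = 24,800,000×22.44 + 33,600,000×0.41 + 36,300,000×19.06 + 34,700,000×31 = 556,512,000 + 13,776,000 + 691,878,000 + 1,075,700,000 = 2,337,866,000
volume = 24,800,000 + 33,600,000 + 36,300,000 + 34,700,000 = 129,400,000 m³
S = 2,337,866,000 / 129,400,000 = 18.067 ‰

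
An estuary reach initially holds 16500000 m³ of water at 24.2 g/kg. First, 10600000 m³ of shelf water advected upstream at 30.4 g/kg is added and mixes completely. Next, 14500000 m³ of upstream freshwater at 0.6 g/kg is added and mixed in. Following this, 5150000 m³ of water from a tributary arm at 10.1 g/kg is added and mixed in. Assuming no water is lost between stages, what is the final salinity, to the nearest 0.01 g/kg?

Mass of salt is conserved:
Initial salt = 16,500,000×24.2 = 399,300,000
After stage 1: salt = 399,300,000 + 10,600,000×30.4 = 721,540,000; volume = 27,100,000 m³; S = 26.625 g/kg
After stage 2: salt = 721,540,000 + 14,500,000×0.6 = 730,240,000; volume = 41,600,000 m³; S = 17.554 g/kg
After stage 3: salt = 730,240,000 + 5,150,000×10.1 = 782,255,000; volume = 46,750,000 m³
S = 782,255,000 / 46,750,000 = 16.7327 g/kg

16.73 g/kg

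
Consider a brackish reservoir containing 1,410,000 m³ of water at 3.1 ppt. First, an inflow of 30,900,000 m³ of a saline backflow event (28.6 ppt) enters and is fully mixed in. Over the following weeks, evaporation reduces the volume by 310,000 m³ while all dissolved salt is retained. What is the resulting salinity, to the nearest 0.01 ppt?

After mixing: salt = 1,410,000×3.1 + 30,900,000×28.6 = 888,111,000; volume = 32,310,000 m³
After evaporation: salt unchanged = 888,111,000; volume = 32,310,000 − 310,000 = 32,000,000 m³
S = 888,111,000 / 32,000,000 = 27.7535 ppt

27.75 ppt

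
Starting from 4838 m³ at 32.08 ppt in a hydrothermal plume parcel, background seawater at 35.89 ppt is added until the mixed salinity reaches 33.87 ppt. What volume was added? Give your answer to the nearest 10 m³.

4290 m³

Salt balance: 4,838×32.08 + V×35.89 = (4,838+V)×33.87
155,203.04 + 35.89V = 163,863.06 + 33.87V
8,660.02 = 2.02V
V = 4,287.14 m³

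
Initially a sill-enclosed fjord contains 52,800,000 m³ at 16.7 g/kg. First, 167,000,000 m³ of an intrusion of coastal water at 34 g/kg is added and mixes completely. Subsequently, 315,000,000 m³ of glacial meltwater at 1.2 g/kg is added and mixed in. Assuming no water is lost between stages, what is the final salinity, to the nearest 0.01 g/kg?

12.97 g/kg

Total salt / total volume:
Initial salt = 52,800,000×16.7 = 881,760,000
After stage 1: salt = 881,760,000 + 167,000,000×34 = 6,559,760,000; volume = 219,800,000 m³; S = 29.844 g/kg
After stage 2: salt = 6,559,760,000 + 315,000,000×1.2 = 6,937,760,000; volume = 534,800,000 m³
S = 6,937,760,000 / 534,800,000 = 12.9726 g/kg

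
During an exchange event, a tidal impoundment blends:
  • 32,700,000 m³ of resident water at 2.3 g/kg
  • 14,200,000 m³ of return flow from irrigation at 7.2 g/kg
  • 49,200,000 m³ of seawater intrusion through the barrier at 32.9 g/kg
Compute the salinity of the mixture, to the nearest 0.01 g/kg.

Salt balance:
salt = 32,700,000×2.3 + 14,200,000×7.2 + 49,200,000×32.9 = 75,210,000 + 102,240,000 + 1,618,680,000 = 1,796,130,000
volume = 32,700,000 + 14,200,000 + 49,200,000 = 96,100,000 m³
S = 1,796,130,000 / 96,100,000 = 18.6902 g/kg

18.69 g/kg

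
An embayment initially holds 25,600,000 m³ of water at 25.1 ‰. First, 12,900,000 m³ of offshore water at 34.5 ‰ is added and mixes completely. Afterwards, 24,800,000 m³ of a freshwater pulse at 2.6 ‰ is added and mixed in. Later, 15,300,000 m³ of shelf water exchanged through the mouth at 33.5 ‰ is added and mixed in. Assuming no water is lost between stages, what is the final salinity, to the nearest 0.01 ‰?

21.18 ‰

Salt balance:
Initial salt = 25,600,000×25.1 = 642,560,000
After stage 1: salt = 642,560,000 + 12,900,000×34.5 = 1,087,610,000; volume = 38,500,000 m³; S = 28.25 ‰
After stage 2: salt = 1,087,610,000 + 24,800,000×2.6 = 1,152,090,000; volume = 63,300,000 m³; S = 18.2 ‰
After stage 3: salt = 1,152,090,000 + 15,300,000×33.5 = 1,664,640,000; volume = 78,600,000 m³
S = 1,664,640,000 / 78,600,000 = 21.1786 ‰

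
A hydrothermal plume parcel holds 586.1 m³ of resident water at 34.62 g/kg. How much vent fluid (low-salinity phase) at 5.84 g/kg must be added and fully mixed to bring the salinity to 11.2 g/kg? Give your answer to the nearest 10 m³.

2560 m³

Salt balance: 586.1×34.62 + V×5.84 = (586.1+V)×11.2
20,290.782 + 5.84V = 6,564.32 + 11.2V
13,726.462 = 5.36V
V = 2,560.91 m³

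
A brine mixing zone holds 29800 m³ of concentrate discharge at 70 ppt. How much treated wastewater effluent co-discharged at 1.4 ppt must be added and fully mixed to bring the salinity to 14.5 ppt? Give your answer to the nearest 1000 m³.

126000 m³

Salt balance: 29,800×70 + V×1.4 = (29,800+V)×14.5
2,086,000 + 1.4V = 432,100 + 14.5V
1,653,900 = 13.1V
V = 126,251.91 m³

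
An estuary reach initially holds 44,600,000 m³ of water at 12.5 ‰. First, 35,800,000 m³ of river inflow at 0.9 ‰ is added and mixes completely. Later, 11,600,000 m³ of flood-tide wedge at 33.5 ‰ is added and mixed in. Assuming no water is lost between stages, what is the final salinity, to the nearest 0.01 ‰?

10.63 ‰

Conserving salt mass:
Initial salt = 44,600,000×12.5 = 557,500,000
After stage 1: salt = 557,500,000 + 35,800,000×0.9 = 589,720,000; volume = 80,400,000 m³; S = 7.335 ‰
After stage 2: salt = 589,720,000 + 11,600,000×33.5 = 978,320,000; volume = 92,000,000 m³
S = 978,320,000 / 92,000,000 = 10.6339 ‰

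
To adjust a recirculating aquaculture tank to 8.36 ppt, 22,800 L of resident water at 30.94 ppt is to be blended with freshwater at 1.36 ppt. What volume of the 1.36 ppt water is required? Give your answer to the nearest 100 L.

73500 L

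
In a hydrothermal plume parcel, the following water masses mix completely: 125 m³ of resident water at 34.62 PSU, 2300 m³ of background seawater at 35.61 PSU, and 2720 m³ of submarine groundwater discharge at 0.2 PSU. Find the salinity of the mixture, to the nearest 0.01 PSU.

Salt balance:
salt = 125×34.62 + 2,300×35.61 + 2,720×0.2 = 4,327.5 + 81,903 + 544 = 86,774.5
volume = 125 + 2,300 + 2,720 = 5,145 m³
S = 86,774.5 / 5,145 = 16.8658 PSU

16.87 PSU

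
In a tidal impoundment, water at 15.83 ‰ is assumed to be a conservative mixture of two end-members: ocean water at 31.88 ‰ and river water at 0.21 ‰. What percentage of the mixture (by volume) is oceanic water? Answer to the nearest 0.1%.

Let g be the oceanic fraction. Salt balance per unit volume:
g×31.88 + (1−g)×0.21 = 15.83
g = (15.83 − 0.21) / (31.88 − 0.21) = 15.62/31.67 = 0.4932

49.3%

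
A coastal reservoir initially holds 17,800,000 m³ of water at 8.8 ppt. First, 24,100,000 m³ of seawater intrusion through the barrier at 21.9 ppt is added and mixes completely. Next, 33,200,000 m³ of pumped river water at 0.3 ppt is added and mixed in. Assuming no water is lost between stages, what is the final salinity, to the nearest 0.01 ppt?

9.25 ppt

Salt balance:
Initial salt = 17,800,000×8.8 = 156,640,000
After stage 1: salt = 156,640,000 + 24,100,000×21.9 = 684,430,000; volume = 41,900,000 m³; S = 16.335 ppt
After stage 2: salt = 684,430,000 + 33,200,000×0.3 = 694,390,000; volume = 75,100,000 m³
S = 694,390,000 / 75,100,000 = 9.2462 ppt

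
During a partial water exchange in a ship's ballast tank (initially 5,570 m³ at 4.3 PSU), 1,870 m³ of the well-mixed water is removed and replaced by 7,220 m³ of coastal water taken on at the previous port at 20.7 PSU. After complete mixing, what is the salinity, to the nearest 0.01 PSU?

15.14 PSU

Remaining after removal: 3,700 m³ at 4.3 PSU (salt = 15,910)
After addition: salt = 15,910 + 7,220×20.7 = 165,364; volume = 10,920 m³
S = 165,364 / 10,920 = 15.1432 PSU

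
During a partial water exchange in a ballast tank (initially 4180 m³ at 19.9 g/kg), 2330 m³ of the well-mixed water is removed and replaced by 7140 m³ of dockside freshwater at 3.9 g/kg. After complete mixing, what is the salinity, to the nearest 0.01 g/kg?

7.19 g/kg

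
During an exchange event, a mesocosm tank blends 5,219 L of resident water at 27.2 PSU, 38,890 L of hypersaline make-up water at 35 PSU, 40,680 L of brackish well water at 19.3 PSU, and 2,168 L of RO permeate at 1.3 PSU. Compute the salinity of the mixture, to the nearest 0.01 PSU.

Mass of salt is conserved:
salt = 5,219×27.2 + 38,890×35 + 40,680×19.3 + 2,168×1.3 = 141,956.8 + 1,361,150 + 785,124 + 2,818.4 = 2,291,049.2
volume = 5,219 + 38,890 + 40,680 + 2,168 = 86,957 L
S = 2,291,049.2 / 86,957 = 26.3469 PSU

26.35 PSU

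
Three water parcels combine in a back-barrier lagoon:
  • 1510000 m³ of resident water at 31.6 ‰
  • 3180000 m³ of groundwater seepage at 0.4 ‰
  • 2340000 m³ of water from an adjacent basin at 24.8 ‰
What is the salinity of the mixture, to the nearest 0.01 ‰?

15.22 ‰

Total salt / total volume:
salt = 1,510,000×31.6 + 3,180,000×0.4 + 2,340,000×24.8 = 47,716,000 + 1,272,000 + 58,032,000 = 107,020,000
volume = 1,510,000 + 3,180,000 + 2,340,000 = 7,030,000 m³
S = 107,020,000 / 7,030,000 = 15.2233 ‰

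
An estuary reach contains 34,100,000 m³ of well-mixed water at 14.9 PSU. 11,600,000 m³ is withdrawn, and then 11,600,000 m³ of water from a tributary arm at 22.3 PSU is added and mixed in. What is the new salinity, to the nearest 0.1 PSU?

17.4 PSU

Remaining after removal: 22,500,000 m³ at 14.9 PSU (salt = 335,250,000)
After addition: salt = 335,250,000 + 11,600,000×22.3 = 593,930,000; volume = 34,100,000 m³
S = 593,930,000 / 34,100,000 = 17.4173 PSU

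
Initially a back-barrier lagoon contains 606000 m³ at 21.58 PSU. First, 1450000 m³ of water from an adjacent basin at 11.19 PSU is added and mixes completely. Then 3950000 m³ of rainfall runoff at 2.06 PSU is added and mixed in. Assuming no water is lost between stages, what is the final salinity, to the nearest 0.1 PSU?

Weighted by volume,
Initial salt = 606,000×21.58 = 13,077,480
After stage 1: salt = 13,077,480 + 1,450,000×11.19 = 29,302,980; volume = 2,056,000 m³; S = 14.252 PSU
After stage 2: salt = 29,302,980 + 3,950,000×2.06 = 37,439,980; volume = 6,006,000 m³
S = 37,439,980 / 6,006,000 = 6.2338 PSU

6.2 PSU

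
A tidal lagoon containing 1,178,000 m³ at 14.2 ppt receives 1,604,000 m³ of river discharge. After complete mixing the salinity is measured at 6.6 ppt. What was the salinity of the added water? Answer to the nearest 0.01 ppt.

Salt balance: 1,178,000×14.2 + 1,604,000×S = 2,782,000×6.6
16,727,600 + 1,604,000·S = 18,361,200
S = (18,361,200 − 16,727,600) / 1,604,000 = 1.0185 ppt

1.02 ppt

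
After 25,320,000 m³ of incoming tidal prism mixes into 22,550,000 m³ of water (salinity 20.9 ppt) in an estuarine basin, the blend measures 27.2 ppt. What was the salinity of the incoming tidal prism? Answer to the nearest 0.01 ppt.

32.81 ppt

Salt balance: 22,550,000×20.9 + 25,320,000×S = 47,870,000×27.2
471,295,000 + 25,320,000·S = 1,302,064,000
S = (1,302,064,000 − 471,295,000) / 25,320,000 = 32.8108 ppt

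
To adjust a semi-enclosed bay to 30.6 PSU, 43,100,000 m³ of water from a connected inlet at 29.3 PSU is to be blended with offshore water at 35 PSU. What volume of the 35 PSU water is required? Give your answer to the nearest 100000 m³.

Salt balance: 43,100,000×29.3 + V×35 = (43,100,000+V)×30.6
1,262,830,000 + 35V = 1,318,860,000 + 30.6V
56,030,000 = 4.4V
V = 12,734,090.91 m³

12700000 m³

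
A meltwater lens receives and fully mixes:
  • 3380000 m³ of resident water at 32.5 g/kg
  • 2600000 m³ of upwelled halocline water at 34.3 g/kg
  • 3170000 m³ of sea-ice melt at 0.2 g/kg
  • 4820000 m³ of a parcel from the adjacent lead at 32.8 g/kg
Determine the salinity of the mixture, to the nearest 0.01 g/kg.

25.61 g/kg

Weighted by volume,
salt = 3,380,000×32.5 + 2,600,000×34.3 + 3,170,000×0.2 + 4,820,000×32.8 = 109,850,000 + 89,180,000 + 634,000 + 158,096,000 = 357,760,000
volume = 3,380,000 + 2,600,000 + 3,170,000 + 4,820,000 = 13,970,000 m³
S = 357,760,000 / 13,970,000 = 25.6092 g/kg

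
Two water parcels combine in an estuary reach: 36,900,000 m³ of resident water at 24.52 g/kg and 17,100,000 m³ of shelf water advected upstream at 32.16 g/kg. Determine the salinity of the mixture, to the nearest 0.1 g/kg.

26.9 g/kg

Conserving salt mass:
salt = 36,900,000×24.52 + 17,100,000×32.16 = 904,788,000 + 549,936,000 = 1,454,724,000
volume = 36,900,000 + 17,100,000 = 54,000,000 m³
S = 1,454,724,000 / 54,000,000 = 26.939 g/kg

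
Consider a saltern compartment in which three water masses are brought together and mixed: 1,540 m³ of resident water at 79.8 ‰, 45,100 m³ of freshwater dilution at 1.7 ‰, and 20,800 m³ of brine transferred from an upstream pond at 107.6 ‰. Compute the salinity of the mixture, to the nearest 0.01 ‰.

36.15 ‰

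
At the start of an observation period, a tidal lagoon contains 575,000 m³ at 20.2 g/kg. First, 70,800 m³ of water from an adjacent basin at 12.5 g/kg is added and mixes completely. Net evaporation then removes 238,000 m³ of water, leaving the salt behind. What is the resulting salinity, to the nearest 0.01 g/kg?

After mixing: salt = 575,000×20.2 + 70,800×12.5 = 12,500,000; volume = 645,800 m³
After evaporation: salt unchanged = 12,500,000; volume = 645,800 − 238,000 = 407,800 m³
S = 12,500,000 / 407,800 = 30.6523 g/kg

30.65 g/kg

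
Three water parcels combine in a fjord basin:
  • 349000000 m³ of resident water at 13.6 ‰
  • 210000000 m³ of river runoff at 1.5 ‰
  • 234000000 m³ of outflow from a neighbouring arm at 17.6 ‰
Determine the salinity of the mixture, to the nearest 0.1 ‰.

11.6 ‰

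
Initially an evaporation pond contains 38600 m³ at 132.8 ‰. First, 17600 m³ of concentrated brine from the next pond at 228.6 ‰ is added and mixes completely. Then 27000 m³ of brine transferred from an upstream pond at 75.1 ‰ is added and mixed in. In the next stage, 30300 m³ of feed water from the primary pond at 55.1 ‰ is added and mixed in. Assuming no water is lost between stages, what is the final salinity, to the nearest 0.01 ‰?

113.19 ‰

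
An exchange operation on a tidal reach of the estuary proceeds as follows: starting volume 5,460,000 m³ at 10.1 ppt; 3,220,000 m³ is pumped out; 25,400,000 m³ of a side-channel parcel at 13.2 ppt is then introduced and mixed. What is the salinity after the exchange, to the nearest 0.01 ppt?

12.95 ppt

Remaining after removal: 2,240,000 m³ at 10.1 ppt (salt = 22,624,000)
After addition: salt = 22,624,000 + 25,400,000×13.2 = 357,904,000; volume = 27,640,000 m³
S = 357,904,000 / 27,640,000 = 12.9488 ppt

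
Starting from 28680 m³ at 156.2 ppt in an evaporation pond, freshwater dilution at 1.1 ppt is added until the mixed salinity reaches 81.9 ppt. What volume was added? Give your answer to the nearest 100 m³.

26400 m³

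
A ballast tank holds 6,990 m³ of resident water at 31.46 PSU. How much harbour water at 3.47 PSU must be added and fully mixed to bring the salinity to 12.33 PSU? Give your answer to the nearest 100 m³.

15100 m³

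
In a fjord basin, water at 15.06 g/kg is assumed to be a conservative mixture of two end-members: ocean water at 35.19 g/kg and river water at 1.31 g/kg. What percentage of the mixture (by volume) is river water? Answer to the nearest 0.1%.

59.4%

Let f be the freshwater fraction. Salt balance per unit volume:
f×1.31 + (1−f)×35.19 = 15.06
f = (35.19 − 15.06) / (35.19 − 1.31) = 20.13/33.88 = 0.5942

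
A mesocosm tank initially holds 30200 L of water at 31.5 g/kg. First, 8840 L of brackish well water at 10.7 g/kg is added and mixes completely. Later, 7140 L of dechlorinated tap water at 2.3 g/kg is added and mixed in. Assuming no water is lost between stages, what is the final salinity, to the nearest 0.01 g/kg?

Total salt / total volume:
Initial salt = 30,200×31.5 = 951,300
After stage 1: salt = 951,300 + 8,840×10.7 = 1,045,888; volume = 39,040 L; S = 26.79 g/kg
After stage 2: salt = 1,045,888 + 7,140×2.3 = 1,062,310; volume = 46,180 L
S = 1,062,310 / 46,180 = 23.0037 g/kg

23.00 g/kg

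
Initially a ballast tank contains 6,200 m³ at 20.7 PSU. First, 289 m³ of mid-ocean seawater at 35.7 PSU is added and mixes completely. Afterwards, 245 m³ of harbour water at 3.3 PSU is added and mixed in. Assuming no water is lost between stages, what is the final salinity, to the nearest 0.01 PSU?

20.71 PSU

Weighted by volume,
Initial salt = 6,200×20.7 = 128,340
After stage 1: salt = 128,340 + 289×35.7 = 138,657.3; volume = 6,489 m³; S = 21.368 PSU
After stage 2: salt = 138,657.3 + 245×3.3 = 139,465.8; volume = 6,734 m³
S = 139,465.8 / 6,734 = 20.7107 PSU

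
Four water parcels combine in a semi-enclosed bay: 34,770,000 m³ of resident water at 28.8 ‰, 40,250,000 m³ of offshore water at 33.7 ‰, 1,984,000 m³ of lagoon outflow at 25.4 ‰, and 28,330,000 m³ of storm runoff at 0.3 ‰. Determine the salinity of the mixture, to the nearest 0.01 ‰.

Mass of salt is conserved:
salt = 34,770,000×28.8 + 40,250,000×33.7 + 1,984,000×25.4 + 28,330,000×0.3 = 1,001,376,000 + 1,356,425,000 + 50,393,600 + 8,499,000 = 2,416,693,600
volume = 34,770,000 + 40,250,000 + 1,984,000 + 28,330,000 = 105,334,000 m³
S = 2,416,693,600 / 105,334,000 = 22.9431 ‰

22.94 ‰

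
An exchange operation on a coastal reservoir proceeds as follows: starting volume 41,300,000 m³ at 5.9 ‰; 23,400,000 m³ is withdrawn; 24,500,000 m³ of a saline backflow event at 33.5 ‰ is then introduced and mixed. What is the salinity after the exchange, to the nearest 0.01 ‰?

21.85 ‰

Remaining after removal: 17,900,000 m³ at 5.9 ‰ (salt = 105,610,000)
After addition: salt = 105,610,000 + 24,500,000×33.5 = 926,360,000; volume = 42,400,000 m³
S = 926,360,000 / 42,400,000 = 21.8481 ‰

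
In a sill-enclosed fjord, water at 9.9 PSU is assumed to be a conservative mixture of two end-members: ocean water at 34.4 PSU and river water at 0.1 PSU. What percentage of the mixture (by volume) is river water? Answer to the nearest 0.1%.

71.4%

Let f be the freshwater fraction. Salt balance per unit volume:
f×0.1 + (1−f)×34.4 = 9.9
f = (34.4 − 9.9) / (34.4 − 0.1) = 24.5/34.3 = 0.7143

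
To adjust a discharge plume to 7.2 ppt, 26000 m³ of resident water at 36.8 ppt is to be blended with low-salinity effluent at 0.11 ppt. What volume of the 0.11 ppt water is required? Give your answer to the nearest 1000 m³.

109000 m³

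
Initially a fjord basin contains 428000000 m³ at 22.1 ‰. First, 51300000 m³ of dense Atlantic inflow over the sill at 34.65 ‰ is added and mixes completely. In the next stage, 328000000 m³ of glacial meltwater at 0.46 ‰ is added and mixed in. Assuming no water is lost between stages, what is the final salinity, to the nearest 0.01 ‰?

14.11 ‰

Conserving salt mass:
Initial salt = 428,000,000×22.1 = 9,458,800,000
After stage 1: salt = 9,458,800,000 + 51,300,000×34.65 = 11,236,345,000; volume = 479,300,000 m³; S = 23.443 ‰
After stage 2: salt = 11,236,345,000 + 328,000,000×0.46 = 11,387,225,000; volume = 807,300,000 m³
S = 11,387,225,000 / 807,300,000 = 14.1053 ‰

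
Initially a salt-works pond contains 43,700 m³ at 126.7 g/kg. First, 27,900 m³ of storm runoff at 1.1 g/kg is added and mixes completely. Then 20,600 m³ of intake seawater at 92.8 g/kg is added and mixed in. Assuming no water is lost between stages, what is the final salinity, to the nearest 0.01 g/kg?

Mass of salt is conserved:
Initial salt = 43,700×126.7 = 5,536,790
After stage 1: salt = 5,536,790 + 27,900×1.1 = 5,567,480; volume = 71,600 m³; S = 77.758 g/kg
After stage 2: salt = 5,567,480 + 20,600×92.8 = 7,479,160; volume = 92,200 m³
S = 7,479,160 / 92,200 = 81.1189 g/kg

81.12 g/kg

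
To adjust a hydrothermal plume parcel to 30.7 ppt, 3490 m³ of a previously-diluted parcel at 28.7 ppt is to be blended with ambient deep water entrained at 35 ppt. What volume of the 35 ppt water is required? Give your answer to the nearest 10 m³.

Salt balance: 3,490×28.7 + V×35 = (3,490+V)×30.7
100,163 + 35V = 107,143 + 30.7V
6,980 = 4.3V
V = 1,623.26 m³

1620 m³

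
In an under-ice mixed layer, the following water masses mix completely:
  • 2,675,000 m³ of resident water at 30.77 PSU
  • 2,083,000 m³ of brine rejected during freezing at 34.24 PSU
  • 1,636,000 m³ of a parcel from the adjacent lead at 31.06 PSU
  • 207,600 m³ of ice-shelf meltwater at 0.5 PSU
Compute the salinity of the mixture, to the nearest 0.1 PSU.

Mass of salt is conserved:
salt = 2,675,000×30.77 + 2,083,000×34.24 + 1,636,000×31.06 + 207,600×0.5 = 82,309,750 + 71,321,920 + 50,814,160 + 103,800 = 204,549,630
volume = 2,675,000 + 2,083,000 + 1,636,000 + 207,600 = 6,601,600 m³
S = 204,549,630 / 6,601,600 = 30.985 PSU

31.0 PSU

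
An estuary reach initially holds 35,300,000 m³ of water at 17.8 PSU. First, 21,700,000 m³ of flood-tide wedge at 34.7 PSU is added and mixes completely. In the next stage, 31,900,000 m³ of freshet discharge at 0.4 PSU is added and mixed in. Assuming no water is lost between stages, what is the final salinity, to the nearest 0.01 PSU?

15.68 PSU

Mass of salt is conserved:
Initial salt = 35,300,000×17.8 = 628,340,000
After stage 1: salt = 628,340,000 + 21,700,000×34.7 = 1,381,330,000; volume = 57,000,000 m³; S = 24.234 PSU
After stage 2: salt = 1,381,330,000 + 31,900,000×0.4 = 1,394,090,000; volume = 88,900,000 m³
S = 1,394,090,000 / 88,900,000 = 15.6816 PSU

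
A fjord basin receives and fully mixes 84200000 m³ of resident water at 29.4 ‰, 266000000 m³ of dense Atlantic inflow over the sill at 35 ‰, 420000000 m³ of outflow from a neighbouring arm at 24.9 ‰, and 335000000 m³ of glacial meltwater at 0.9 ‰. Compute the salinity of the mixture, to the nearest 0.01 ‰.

Total salt / total volume:
salt = 84,200,000×29.4 + 266,000,000×35 + 420,000,000×24.9 + 335,000,000×0.9 = 2,475,480,000 + 9,310,000,000 + 10,458,000,000 + 301,500,000 = 22,544,980,000
volume = 84,200,000 + 266,000,000 + 420,000,000 + 335,000,000 = 1,105,200,000 m³
S = 22,544,980,000 / 1,105,200,000 = 20.399 ‰

20.40 ‰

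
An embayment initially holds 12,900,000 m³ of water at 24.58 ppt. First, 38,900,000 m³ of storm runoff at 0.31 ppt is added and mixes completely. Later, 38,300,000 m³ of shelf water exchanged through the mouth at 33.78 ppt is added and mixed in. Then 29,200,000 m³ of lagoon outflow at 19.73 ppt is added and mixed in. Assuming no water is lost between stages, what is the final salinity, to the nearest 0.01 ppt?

18.43 ppt

Weighted by volume,
Initial salt = 12,900,000×24.58 = 317,082,000
After stage 1: salt = 317,082,000 + 38,900,000×0.31 = 329,141,000; volume = 51,800,000 m³; S = 6.354 ppt
After stage 2: salt = 329,141,000 + 38,300,000×33.78 = 1,622,915,000; volume = 90,100,000 m³; S = 18.012 ppt
After stage 3: salt = 1,622,915,000 + 29,200,000×19.73 = 2,199,031,000; volume = 119,300,000 m³
S = 2,199,031,000 / 119,300,000 = 18.4328 ppt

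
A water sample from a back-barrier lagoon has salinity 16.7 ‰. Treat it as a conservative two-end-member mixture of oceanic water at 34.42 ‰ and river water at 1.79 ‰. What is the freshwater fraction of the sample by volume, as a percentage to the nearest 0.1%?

Let f be the freshwater fraction. Salt balance per unit volume:
f×1.79 + (1−f)×34.42 = 16.7
f = (34.42 − 16.7) / (34.42 − 1.79) = 17.72/32.63 = 0.5431

54.3%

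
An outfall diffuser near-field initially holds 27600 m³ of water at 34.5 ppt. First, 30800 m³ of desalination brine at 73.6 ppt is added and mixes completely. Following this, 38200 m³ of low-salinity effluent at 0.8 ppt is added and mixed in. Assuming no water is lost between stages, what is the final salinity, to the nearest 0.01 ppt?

By conservation of dissolved salt,
Initial salt = 27,600×34.5 = 952,200
After stage 1: salt = 952,200 + 30,800×73.6 = 3,219,080; volume = 58,400 m³; S = 55.121 ppt
After stage 2: salt = 3,219,080 + 38,200×0.8 = 3,249,640; volume = 96,600 m³
S = 3,249,640 / 96,600 = 33.6402 ppt

33.64 ppt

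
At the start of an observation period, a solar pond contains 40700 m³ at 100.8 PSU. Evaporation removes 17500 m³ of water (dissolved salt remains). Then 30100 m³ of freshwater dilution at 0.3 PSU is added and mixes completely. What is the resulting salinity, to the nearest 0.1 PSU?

After evaporation: salt = 40,700×100.8 = 4,102,560; volume = 40,700 − 17,500 = 23,200 m³
After mixing: salt = 4,102,560 + 30,100×0.3 = 4,111,590; volume = 23,200 + 30,100 = 53,300 m³
S = 4,111,590 / 53,300 = 77.1405 PSU

77.1 PSU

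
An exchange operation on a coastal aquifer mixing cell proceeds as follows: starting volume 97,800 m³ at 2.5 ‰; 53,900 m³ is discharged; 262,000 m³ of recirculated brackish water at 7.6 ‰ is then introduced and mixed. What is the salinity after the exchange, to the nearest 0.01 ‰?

6.87 ‰

Remaining after removal: 43,900 m³ at 2.5 ‰ (salt = 109,750)
After addition: salt = 109,750 + 262,000×7.6 = 2,100,950; volume = 305,900 m³
S = 2,100,950 / 305,900 = 6.8681 ‰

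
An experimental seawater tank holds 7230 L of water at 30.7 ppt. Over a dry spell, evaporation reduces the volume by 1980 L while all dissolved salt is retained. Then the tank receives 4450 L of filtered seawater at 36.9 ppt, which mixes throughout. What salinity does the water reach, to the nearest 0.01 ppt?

39.81 ppt

After evaporation: salt = 7,230×30.7 = 221,961; volume = 7,230 − 1,980 = 5,250 L
After mixing: salt = 221,961 + 4,450×36.9 = 386,166; volume = 5,250 + 4,450 = 9,700 L
S = 386,166 / 9,700 = 39.8109 ppt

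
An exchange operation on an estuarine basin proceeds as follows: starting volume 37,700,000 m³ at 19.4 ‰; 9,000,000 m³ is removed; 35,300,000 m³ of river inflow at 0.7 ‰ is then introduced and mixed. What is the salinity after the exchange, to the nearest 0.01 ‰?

9.09 ‰

Remaining after removal: 28,700,000 m³ at 19.4 ‰ (salt = 556,780,000)
After addition: salt = 556,780,000 + 35,300,000×0.7 = 581,490,000; volume = 64,000,000 m³
S = 581,490,000 / 64,000,000 = 9.0858 ‰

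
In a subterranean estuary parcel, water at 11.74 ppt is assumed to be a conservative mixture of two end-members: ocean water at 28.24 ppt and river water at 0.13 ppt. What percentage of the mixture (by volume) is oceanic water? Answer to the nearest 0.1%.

41.3%

Let g be the oceanic fraction. Salt balance per unit volume:
g×28.24 + (1−g)×0.13 = 11.74
g = (11.74 − 0.13) / (28.24 − 0.13) = 11.61/28.11 = 0.413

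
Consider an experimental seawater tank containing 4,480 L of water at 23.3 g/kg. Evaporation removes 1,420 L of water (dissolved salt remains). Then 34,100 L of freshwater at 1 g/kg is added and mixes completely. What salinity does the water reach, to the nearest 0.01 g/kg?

After evaporation: salt = 4,480×23.3 = 104,384; volume = 4,480 − 1,420 = 3,060 L
After mixing: salt = 104,384 + 34,100×1 = 138,484; volume = 3,060 + 34,100 = 37,160 L
S = 138,484 / 37,160 = 3.7267 g/kg

3.73 g/kg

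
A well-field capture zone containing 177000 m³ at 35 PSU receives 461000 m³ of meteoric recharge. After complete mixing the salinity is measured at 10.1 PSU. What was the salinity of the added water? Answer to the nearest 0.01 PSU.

0.54 PSU

Salt balance: 177,000×35 + 461,000×S = 638,000×10.1
6,195,000 + 461,000·S = 6,443,800
S = (6,443,800 − 6,195,000) / 461,000 = 0.5397 PSU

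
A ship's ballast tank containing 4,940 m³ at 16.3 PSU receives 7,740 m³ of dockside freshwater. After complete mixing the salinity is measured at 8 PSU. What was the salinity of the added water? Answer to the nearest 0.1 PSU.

2.7 PSU

Salt balance: 4,940×16.3 + 7,740×S = 12,680×8
80,522 + 7,740·S = 101,440
S = (101,440 − 80,522) / 7,740 = 2.7026 PSU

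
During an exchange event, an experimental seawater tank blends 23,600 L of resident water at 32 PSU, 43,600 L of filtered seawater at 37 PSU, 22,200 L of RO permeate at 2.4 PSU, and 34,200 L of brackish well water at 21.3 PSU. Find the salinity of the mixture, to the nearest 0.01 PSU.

25.49 PSU

Mass of salt is conserved:
salt = 23,600×32 + 43,600×37 + 22,200×2.4 + 34,200×21.3 = 755,200 + 1,613,200 + 53,280 + 728,460 = 3,150,140
volume = 23,600 + 43,600 + 22,200 + 34,200 = 123,600 L
S = 3,150,140 / 123,600 = 25.4866 PSU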